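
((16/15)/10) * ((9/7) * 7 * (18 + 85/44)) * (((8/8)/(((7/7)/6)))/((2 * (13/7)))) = 110502/3575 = 30.91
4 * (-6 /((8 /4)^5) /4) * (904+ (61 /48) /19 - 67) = -763405 /4864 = -156.95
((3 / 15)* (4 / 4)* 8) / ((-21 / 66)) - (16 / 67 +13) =-42837 / 2345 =-18.27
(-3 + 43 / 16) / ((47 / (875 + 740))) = -8075 / 752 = -10.74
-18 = -18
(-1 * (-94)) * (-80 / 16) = -470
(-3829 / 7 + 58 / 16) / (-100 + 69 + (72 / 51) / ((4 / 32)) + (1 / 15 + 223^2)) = -158355 / 14486728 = -0.01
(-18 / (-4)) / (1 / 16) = 72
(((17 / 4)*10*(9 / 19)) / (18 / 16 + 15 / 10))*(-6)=-6120 / 133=-46.02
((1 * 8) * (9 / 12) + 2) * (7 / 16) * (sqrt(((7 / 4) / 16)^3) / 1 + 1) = 49 * sqrt(7) / 1024 + 7 / 2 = 3.63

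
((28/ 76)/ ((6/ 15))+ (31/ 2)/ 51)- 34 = -31759/ 969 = -32.78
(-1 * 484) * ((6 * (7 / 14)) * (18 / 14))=-13068 / 7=-1866.86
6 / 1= 6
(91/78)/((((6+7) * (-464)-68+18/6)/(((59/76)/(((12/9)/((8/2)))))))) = -59/132392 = -0.00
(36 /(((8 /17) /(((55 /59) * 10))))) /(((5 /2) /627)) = 10552410 /59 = 178854.41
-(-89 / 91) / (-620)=-89 / 56420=-0.00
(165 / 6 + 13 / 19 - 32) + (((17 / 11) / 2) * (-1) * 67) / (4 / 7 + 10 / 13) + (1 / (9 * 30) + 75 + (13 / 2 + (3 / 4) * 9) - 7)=133629269 / 3442230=38.82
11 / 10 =1.10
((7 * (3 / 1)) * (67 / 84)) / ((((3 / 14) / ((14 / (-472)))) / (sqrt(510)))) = -3283 * sqrt(510) / 1416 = -52.36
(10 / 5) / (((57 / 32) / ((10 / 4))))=160 / 57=2.81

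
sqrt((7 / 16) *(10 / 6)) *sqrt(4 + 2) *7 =7 *sqrt(70) / 4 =14.64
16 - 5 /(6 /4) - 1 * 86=-220 /3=-73.33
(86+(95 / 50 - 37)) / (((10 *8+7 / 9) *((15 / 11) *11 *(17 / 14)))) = 10689 / 308975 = 0.03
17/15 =1.13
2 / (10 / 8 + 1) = 8 / 9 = 0.89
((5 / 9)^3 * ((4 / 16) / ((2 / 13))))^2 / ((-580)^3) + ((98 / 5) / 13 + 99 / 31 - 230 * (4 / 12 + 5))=-130720279272936715483 / 106975431951298560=-1221.97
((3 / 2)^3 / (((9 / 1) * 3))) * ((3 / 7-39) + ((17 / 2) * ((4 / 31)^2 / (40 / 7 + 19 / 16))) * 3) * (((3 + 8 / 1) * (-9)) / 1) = 9912396681 / 20799884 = 476.56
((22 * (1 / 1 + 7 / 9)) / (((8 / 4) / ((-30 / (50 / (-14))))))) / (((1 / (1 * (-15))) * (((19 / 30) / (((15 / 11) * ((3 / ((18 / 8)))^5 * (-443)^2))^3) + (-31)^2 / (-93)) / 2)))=21425262626826984354364784640000 / 44925807726707015351523529793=476.90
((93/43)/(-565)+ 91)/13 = 2210752/315835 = 7.00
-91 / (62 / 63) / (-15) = 1911 / 310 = 6.16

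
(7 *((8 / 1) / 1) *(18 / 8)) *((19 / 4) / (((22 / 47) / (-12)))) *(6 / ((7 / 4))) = -578664 / 11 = -52605.82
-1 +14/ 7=1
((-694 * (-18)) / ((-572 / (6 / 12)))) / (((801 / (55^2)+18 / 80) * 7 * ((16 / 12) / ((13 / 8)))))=-95425 / 24584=-3.88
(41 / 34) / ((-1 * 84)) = -41 / 2856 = -0.01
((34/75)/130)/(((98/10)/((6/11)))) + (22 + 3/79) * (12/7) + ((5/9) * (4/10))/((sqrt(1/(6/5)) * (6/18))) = 2 * sqrt(30)/15 + 522824986/13838825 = 38.51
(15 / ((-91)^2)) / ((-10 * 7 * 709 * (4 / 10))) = -15 / 164394412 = -0.00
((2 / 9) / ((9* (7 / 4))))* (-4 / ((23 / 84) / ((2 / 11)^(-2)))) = -6.24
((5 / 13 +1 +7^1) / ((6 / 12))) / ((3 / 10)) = 2180 / 39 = 55.90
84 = 84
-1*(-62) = 62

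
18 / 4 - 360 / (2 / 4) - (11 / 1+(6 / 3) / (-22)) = -15981 / 22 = -726.41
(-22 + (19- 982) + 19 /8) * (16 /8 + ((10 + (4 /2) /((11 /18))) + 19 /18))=-16044.58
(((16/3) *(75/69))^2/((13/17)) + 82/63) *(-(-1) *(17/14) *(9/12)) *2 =55544423/673946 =82.42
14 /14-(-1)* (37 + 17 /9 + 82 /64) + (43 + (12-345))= -71663 /288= -248.83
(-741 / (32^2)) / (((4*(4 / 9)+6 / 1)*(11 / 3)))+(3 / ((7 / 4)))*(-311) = -420392487 / 788480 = -533.17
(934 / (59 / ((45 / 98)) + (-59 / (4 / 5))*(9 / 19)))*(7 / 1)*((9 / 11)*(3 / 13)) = 603718920 / 45753851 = 13.19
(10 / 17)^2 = 100 / 289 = 0.35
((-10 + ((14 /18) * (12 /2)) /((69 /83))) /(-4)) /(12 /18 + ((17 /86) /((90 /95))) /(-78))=3045432 /1843979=1.65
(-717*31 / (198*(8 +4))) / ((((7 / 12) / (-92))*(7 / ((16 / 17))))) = 5453024 / 27489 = 198.37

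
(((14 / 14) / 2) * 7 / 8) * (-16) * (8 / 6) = -28 / 3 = -9.33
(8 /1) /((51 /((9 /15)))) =8 /85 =0.09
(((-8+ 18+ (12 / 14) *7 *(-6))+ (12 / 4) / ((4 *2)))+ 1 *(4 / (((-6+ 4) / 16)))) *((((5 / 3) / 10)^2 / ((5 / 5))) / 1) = -461 / 288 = -1.60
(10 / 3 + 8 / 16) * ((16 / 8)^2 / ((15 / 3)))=46 / 15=3.07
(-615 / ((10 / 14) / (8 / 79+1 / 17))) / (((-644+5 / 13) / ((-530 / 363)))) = -425147450 / 1359662601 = -0.31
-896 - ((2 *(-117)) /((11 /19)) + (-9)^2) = -6301 /11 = -572.82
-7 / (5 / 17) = -119 / 5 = -23.80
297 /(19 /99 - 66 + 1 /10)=-294030 /65051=-4.52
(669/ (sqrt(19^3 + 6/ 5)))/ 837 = 223 * sqrt(171505)/ 9569979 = 0.01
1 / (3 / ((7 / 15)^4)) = 2401 / 151875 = 0.02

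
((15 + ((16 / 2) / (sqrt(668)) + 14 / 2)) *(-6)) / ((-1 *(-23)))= -132 / 23 - 24 *sqrt(167) / 3841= -5.82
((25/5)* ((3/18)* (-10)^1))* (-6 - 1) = 175/3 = 58.33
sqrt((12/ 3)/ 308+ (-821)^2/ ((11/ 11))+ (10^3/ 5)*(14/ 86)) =sqrt(7389680493734)/ 3311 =821.02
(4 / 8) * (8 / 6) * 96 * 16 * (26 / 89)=26624 / 89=299.15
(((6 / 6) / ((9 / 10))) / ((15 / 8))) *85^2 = 115600 / 27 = 4281.48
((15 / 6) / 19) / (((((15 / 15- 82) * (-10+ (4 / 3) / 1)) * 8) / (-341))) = -1705 / 213408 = -0.01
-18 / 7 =-2.57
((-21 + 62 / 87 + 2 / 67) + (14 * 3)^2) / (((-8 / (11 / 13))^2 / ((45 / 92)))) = 802093875 / 84061952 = 9.54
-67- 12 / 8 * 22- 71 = -171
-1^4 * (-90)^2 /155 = -1620 /31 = -52.26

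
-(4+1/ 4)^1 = -17/ 4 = -4.25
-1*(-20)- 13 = 7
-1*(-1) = 1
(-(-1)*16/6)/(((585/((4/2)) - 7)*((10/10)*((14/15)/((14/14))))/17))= 0.17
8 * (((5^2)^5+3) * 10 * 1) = 781250240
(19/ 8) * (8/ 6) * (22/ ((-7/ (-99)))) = 6897/ 7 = 985.29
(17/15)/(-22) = -17/330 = -0.05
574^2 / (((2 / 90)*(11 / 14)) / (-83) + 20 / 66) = 189511300440 / 174179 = 1088026.11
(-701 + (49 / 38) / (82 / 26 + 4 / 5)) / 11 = -622071 / 9766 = -63.70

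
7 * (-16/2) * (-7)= 392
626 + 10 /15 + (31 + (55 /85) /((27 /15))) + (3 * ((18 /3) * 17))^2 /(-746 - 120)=36430420 /66249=549.90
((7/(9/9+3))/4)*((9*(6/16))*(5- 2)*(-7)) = -3969/128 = -31.01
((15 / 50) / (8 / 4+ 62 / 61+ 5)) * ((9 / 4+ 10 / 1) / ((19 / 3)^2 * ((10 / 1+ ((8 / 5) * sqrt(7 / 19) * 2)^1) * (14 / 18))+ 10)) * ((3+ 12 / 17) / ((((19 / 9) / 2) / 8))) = 1143965025 / 27592754332 - 320310207 * sqrt(133) / 473433574328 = 0.03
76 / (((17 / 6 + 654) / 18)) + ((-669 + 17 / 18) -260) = -65686661 / 70938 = -925.97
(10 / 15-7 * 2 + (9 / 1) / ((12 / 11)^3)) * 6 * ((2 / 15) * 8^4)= -314624 / 15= -20974.93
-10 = -10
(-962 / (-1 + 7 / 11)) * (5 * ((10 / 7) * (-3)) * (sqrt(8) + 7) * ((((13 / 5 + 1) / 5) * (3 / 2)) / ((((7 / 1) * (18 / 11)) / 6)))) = -1571427 / 7- 3142854 * sqrt(2) / 49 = -315197.06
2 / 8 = 1 / 4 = 0.25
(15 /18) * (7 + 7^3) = 875 /3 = 291.67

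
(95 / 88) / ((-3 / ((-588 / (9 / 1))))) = 4655 / 198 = 23.51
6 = 6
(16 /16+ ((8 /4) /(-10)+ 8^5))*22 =3604568 /5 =720913.60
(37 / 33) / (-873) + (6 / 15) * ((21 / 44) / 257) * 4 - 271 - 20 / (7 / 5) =-73927634134 / 259136955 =-285.28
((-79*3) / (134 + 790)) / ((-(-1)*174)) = -0.00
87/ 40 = 2.18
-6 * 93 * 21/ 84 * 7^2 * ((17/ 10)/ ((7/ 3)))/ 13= -99603/ 260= -383.09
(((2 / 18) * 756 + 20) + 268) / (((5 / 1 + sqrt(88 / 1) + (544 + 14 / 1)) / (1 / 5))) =69812 / 528135 - 248 * sqrt(22) / 528135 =0.13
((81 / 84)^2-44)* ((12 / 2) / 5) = -101301 / 1960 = -51.68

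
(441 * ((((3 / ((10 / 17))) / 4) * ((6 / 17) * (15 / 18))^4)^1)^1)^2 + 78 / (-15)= 96579538309 / 7724022080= 12.50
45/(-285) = -3/19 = -0.16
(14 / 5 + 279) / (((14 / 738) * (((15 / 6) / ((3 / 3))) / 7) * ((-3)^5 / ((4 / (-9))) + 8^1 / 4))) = 4159368 / 54875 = 75.80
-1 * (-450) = 450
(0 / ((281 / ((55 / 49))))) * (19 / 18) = 0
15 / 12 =1.25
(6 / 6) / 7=1 / 7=0.14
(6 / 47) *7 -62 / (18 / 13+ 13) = -30028 / 8789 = -3.42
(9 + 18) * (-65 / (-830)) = 351 / 166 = 2.11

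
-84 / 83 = -1.01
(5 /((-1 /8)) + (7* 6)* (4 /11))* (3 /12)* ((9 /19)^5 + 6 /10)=-525200856 /136185445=-3.86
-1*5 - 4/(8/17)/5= -67/10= -6.70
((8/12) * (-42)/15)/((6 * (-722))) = 7/16245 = 0.00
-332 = -332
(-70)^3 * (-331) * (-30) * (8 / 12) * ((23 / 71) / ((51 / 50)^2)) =-130562950000000 / 184671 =-707002994.51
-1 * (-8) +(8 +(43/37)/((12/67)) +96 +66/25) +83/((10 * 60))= 2692129/22200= 121.27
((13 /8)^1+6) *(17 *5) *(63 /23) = 326655 /184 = 1775.30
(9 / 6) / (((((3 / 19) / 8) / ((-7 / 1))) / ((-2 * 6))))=6384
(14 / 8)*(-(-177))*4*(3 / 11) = 3717 / 11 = 337.91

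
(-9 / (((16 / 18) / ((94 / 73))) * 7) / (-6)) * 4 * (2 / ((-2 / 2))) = -1269 / 511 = -2.48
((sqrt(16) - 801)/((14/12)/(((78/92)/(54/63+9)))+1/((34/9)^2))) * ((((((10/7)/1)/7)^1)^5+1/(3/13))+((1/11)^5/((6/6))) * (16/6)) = -7084085982387461491964/27963725359859321417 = -253.33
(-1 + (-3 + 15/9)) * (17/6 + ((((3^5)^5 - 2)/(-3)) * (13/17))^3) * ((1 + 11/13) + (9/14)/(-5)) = 40374578699741556211992580000000000.00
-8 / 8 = -1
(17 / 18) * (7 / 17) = 7 / 18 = 0.39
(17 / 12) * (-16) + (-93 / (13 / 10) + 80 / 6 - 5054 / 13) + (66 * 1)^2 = 151568 / 39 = 3886.36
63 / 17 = 3.71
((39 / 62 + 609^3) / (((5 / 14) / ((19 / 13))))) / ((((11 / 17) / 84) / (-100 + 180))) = 42554294975078208 / 4433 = 9599434914296.91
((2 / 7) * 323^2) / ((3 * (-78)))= -104329 / 819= -127.39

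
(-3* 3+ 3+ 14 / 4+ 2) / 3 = -1 / 6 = -0.17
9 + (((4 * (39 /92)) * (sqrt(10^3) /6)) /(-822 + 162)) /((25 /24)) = 9 - 26 * sqrt(10) /6325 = 8.99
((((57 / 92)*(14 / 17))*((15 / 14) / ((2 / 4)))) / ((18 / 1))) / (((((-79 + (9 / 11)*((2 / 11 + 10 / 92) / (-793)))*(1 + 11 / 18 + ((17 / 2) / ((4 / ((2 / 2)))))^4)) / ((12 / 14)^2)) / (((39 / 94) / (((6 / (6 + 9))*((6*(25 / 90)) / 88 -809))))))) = 3113835486068736 / 94592017448551169836681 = 0.00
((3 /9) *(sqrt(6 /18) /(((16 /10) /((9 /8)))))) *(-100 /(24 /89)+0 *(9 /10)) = -11125 *sqrt(3) /384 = -50.18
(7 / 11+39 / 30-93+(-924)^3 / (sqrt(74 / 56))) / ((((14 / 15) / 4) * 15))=-450793728 * sqrt(259) / 37-1431 / 55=-196076741.32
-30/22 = -15/11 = -1.36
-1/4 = -0.25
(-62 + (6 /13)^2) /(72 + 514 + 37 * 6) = -5221 /68276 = -0.08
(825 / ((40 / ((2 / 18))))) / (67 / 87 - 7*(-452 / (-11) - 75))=17545 / 1823152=0.01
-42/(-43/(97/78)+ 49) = -4074/1399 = -2.91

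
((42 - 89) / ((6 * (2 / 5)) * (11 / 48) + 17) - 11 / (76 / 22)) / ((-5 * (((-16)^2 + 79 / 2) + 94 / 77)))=6020707 / 1523699775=0.00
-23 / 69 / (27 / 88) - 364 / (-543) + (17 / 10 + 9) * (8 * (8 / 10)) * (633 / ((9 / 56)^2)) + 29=615133665461 / 366525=1678285.70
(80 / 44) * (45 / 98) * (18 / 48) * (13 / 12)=2925 / 8624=0.34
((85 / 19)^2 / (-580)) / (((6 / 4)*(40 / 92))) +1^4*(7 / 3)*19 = 1854287 / 41876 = 44.28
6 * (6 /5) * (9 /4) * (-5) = -81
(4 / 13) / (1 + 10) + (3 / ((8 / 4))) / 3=151 / 286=0.53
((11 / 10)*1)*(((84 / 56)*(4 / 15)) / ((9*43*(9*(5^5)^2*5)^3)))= 11 / 821085995994508266448974609375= 0.00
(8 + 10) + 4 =22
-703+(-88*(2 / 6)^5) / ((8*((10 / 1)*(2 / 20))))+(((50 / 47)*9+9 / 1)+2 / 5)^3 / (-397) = -901748266027697 / 1251988579125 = -720.25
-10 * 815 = -8150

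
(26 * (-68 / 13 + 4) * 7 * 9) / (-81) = 224 / 9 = 24.89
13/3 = 4.33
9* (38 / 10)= 171 / 5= 34.20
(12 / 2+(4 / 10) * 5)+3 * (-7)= -13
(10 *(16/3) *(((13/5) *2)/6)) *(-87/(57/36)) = -48256/19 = -2539.79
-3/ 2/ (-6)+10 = 41/ 4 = 10.25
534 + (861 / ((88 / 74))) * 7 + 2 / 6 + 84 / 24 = 5605.99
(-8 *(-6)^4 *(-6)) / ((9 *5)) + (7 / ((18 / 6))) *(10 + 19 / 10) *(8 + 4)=8578 / 5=1715.60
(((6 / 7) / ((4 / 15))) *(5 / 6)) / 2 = 75 / 56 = 1.34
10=10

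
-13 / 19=-0.68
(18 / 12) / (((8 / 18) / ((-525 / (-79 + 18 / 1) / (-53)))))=-14175 / 25864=-0.55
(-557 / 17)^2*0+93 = 93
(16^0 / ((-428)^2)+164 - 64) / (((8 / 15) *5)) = 54955203 / 1465472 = 37.50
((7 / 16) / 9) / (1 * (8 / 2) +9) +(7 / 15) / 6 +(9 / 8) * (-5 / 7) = -47309 / 65520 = -0.72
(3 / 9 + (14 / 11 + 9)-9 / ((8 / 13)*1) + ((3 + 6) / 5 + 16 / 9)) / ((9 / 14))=-12229 / 17820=-0.69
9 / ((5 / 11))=99 / 5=19.80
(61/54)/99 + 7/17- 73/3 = -23.91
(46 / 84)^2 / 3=529 / 5292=0.10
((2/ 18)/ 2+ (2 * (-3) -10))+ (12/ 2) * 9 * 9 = 8461/ 18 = 470.06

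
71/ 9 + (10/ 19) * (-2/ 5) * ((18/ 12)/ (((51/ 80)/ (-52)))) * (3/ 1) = 247573/ 2907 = 85.16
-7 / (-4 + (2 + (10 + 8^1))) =-7 / 16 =-0.44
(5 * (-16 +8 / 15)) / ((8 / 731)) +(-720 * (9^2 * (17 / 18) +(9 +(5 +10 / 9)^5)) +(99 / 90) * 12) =-203564603839 / 32805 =-6205291.99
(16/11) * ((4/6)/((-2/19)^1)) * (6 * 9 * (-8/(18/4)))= 884.36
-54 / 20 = -27 / 10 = -2.70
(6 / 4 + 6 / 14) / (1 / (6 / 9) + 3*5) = 9 / 77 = 0.12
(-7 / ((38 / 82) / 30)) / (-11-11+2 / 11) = 3157 / 152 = 20.77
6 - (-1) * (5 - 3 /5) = 52 /5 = 10.40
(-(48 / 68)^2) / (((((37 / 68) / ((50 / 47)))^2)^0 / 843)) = -121392 / 289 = -420.04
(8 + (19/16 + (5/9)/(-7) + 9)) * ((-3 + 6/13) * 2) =-200783/2184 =-91.93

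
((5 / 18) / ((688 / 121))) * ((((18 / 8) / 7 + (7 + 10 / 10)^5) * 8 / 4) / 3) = 555095365 / 520128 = 1067.23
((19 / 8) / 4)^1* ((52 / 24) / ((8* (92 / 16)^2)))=247 / 50784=0.00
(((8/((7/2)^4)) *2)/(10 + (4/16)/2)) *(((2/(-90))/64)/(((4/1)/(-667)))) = 5336/8751645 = 0.00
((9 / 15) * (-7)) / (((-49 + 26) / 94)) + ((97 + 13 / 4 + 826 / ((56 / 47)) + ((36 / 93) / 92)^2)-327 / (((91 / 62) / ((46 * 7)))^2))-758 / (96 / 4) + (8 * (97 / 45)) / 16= -243375485616361153 / 15464584980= -15737602.14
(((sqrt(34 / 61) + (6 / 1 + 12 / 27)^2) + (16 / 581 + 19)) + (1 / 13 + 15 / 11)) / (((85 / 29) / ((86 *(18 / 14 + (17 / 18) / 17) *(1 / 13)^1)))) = 189.95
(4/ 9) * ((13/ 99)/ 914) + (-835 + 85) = -305390224/ 407187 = -750.00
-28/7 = -4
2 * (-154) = -308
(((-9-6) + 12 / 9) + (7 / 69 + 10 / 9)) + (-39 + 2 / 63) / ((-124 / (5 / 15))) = -6656647 / 539028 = -12.35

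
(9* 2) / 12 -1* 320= -637 / 2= -318.50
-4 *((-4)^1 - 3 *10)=136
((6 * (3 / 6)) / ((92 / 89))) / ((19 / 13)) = 3471 / 1748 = 1.99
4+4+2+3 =13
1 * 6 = 6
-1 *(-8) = 8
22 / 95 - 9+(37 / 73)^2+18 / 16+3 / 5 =-27485697 / 4050040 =-6.79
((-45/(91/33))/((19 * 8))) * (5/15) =-495/13832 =-0.04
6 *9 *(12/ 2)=324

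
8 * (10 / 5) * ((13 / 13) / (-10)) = -8 / 5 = -1.60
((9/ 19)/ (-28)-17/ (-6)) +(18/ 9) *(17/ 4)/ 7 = 919/ 228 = 4.03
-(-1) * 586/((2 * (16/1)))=293/16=18.31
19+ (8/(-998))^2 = 4731035/249001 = 19.00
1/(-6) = -1/6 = -0.17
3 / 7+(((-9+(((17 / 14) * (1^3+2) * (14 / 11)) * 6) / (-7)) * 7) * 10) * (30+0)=-27245.03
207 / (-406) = -207 / 406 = -0.51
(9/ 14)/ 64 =9/ 896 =0.01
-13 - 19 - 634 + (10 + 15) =-641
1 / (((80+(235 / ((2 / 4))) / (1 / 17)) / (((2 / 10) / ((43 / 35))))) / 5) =7 / 69402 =0.00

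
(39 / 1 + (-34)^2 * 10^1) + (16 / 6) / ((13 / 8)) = 452425 / 39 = 11600.64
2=2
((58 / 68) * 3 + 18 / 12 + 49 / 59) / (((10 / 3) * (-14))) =-3678 / 35105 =-0.10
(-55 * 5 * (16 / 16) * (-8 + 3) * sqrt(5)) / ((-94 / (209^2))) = -60061375 * sqrt(5) / 94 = -1428737.42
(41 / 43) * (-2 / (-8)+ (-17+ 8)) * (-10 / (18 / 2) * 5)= 35875 / 774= 46.35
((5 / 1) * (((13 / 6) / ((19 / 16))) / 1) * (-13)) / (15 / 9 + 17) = -845 / 133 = -6.35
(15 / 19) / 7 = 15 / 133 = 0.11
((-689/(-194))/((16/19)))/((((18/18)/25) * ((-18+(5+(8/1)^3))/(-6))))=-1.27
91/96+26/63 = 2743/2016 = 1.36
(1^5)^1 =1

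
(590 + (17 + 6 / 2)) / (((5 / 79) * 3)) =9638 / 3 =3212.67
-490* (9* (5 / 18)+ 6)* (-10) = 41650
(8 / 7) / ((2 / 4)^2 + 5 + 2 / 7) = 32 / 155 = 0.21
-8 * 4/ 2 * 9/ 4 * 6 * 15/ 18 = -180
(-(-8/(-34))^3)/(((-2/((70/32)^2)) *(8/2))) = 1225/157216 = 0.01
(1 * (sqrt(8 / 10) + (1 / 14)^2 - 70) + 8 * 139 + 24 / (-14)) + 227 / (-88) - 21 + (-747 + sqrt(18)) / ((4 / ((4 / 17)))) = 3 * sqrt(2) / 17 + 2 * sqrt(5) / 5 + 71307939 / 73304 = 973.91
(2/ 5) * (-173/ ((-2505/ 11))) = 3806/ 12525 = 0.30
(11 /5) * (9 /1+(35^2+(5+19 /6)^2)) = 103015 /36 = 2861.53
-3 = -3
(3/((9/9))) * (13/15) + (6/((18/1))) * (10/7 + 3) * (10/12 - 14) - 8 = -15647/630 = -24.84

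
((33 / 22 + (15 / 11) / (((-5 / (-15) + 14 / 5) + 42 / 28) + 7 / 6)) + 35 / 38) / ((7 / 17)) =273683 / 42427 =6.45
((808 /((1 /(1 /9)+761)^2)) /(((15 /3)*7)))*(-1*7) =-202 /741125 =-0.00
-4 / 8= -1 / 2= -0.50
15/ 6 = 5/ 2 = 2.50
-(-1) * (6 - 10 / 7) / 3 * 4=128 / 21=6.10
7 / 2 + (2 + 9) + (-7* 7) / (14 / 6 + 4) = 257 / 38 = 6.76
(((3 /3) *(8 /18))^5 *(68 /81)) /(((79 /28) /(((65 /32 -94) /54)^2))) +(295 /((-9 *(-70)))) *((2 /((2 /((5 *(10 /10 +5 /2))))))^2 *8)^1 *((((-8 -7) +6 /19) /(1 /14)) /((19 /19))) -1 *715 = -236559.72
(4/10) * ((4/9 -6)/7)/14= -10/441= -0.02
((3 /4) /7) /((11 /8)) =6 /77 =0.08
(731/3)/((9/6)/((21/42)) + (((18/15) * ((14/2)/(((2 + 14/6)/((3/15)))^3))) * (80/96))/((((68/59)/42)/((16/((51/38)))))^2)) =16766913830875/9144226358793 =1.83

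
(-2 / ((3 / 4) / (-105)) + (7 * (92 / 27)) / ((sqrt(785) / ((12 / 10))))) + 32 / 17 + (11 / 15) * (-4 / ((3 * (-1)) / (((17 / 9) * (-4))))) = 1288 * sqrt(785) / 35325 + 1889896 / 6885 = 275.52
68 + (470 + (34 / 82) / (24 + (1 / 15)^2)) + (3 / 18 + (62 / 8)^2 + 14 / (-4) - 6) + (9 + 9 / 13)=82691777815 / 138179184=598.44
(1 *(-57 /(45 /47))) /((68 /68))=-893 /15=-59.53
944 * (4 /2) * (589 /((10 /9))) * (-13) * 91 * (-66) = 78142711046.40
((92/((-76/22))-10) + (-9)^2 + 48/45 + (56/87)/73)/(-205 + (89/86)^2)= -67595379596/303333508785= -0.22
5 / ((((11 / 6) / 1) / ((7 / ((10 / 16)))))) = 336 / 11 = 30.55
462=462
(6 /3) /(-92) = -1 /46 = -0.02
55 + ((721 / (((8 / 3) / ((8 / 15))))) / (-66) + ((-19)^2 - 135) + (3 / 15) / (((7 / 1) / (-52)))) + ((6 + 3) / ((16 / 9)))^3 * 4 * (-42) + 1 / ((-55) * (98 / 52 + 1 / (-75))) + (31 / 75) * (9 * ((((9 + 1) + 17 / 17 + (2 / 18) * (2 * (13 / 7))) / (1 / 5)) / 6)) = -12643967838247 / 588510720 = -21484.69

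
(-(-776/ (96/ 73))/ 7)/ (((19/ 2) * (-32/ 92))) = -162863/ 6384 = -25.51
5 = 5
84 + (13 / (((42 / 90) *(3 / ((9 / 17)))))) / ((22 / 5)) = 222837 / 2618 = 85.12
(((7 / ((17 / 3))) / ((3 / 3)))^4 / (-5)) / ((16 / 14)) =-1361367 / 3340840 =-0.41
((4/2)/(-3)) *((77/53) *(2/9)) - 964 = -1379792/1431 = -964.22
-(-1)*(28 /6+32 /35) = 586 /105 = 5.58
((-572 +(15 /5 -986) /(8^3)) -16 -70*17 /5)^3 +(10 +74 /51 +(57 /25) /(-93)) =-567498855.66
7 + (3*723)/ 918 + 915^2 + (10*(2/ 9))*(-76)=256142035/ 306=837065.47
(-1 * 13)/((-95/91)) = 1183/95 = 12.45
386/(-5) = -386/5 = -77.20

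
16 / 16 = 1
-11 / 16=-0.69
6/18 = 1/3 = 0.33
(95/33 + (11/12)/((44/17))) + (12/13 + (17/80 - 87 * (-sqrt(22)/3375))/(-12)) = 568109/137280 - 29 * sqrt(22)/13500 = 4.13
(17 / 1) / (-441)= -17 / 441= -0.04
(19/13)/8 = 19/104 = 0.18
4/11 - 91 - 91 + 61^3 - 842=2485531/11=225957.36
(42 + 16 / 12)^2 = 16900 / 9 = 1877.78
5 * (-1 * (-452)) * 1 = 2260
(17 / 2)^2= 289 / 4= 72.25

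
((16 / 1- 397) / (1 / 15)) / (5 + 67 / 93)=-531495 / 532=-999.05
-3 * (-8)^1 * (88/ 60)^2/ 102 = 1936/ 3825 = 0.51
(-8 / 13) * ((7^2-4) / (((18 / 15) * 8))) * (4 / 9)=-50 / 39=-1.28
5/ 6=0.83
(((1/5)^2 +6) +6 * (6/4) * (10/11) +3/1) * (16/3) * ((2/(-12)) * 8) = -122.47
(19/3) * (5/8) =95/24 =3.96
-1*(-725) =725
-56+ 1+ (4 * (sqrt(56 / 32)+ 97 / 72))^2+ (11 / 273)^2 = 5478097 / 2683044+ 194 * sqrt(7) / 9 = 59.07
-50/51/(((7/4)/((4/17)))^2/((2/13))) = -25600/9388743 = -0.00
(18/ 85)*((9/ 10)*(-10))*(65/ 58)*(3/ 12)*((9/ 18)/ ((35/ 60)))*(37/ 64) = -116883/ 441728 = -0.26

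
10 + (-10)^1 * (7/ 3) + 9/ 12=-151/ 12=-12.58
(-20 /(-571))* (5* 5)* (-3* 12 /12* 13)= -19500 /571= -34.15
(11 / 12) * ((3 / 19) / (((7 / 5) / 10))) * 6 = 6.20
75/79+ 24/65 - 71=-357814/5135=-69.68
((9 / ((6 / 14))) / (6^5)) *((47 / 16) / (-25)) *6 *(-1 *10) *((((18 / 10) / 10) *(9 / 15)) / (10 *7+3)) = 329 / 11680000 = 0.00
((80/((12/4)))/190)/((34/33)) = 44/323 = 0.14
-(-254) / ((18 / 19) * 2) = 2413 / 18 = 134.06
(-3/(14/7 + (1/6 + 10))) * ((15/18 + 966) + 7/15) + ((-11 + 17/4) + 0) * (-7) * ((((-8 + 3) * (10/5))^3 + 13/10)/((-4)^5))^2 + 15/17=-100295564744739/520513126400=-192.69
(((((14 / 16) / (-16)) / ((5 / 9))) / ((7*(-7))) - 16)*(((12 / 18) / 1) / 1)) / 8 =-71671 / 53760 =-1.33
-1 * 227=-227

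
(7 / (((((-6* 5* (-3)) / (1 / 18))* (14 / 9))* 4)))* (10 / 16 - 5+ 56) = 0.04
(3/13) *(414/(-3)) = -414/13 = -31.85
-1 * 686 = -686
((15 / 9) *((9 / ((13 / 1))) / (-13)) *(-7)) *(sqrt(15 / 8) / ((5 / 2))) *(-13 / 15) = -7 *sqrt(30) / 130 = -0.29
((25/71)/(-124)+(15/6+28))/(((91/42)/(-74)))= -29803167/28613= -1041.60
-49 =-49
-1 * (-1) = 1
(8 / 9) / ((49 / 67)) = 536 / 441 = 1.22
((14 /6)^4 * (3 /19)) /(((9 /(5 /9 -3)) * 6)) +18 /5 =2111807 /623295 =3.39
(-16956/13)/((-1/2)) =33912/13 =2608.62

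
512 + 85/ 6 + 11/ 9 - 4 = 9421/ 18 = 523.39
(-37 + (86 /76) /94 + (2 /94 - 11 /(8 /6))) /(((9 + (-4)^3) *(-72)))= -0.01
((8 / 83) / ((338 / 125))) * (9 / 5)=900 / 14027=0.06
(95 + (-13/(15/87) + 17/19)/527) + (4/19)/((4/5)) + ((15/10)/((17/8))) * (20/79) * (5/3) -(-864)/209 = 227959312/2289815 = 99.55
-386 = -386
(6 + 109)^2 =13225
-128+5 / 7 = -891 / 7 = -127.29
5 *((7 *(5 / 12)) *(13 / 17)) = 2275 / 204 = 11.15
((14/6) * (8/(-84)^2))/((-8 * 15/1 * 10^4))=-1/453600000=-0.00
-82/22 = -41/11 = -3.73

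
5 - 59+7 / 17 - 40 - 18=-1897 / 17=-111.59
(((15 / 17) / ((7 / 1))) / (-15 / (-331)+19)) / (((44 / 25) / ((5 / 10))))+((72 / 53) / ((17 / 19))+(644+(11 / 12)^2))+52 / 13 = 20479453065625 / 31489387776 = 650.36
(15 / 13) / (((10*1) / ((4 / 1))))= 6 / 13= 0.46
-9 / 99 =-1 / 11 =-0.09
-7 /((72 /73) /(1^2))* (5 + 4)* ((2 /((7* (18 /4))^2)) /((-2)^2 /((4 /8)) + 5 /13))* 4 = -3796 /61803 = -0.06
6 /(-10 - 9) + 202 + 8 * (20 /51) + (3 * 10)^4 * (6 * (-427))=-2010887981528 /969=-2075219795.18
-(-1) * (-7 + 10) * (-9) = -27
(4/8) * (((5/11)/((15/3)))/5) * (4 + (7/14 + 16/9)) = 113/1980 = 0.06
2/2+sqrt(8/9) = 2 *sqrt(2)/3+1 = 1.94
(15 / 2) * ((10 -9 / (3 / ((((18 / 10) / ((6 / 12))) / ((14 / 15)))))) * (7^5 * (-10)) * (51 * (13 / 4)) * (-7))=-9193008825 / 4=-2298252206.25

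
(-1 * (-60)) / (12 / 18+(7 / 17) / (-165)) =18700 / 207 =90.34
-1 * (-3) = 3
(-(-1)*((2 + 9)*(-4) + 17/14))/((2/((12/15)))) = -599/35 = -17.11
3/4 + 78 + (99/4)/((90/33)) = 87.82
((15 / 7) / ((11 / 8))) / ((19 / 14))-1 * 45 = -9165 / 209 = -43.85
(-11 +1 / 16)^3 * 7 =-37515625 / 4096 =-9159.09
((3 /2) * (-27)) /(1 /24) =-972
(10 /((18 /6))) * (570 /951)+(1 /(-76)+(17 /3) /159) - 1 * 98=-1102986677 /11491884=-95.98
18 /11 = 1.64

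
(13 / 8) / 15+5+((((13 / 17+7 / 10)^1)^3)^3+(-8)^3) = -169294983958782481743253 / 355763629491000000000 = -475.86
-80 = -80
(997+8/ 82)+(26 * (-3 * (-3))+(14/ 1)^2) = 58511/ 41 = 1427.10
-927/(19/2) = -1854/19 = -97.58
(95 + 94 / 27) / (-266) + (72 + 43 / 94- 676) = -101926588 / 168777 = -603.91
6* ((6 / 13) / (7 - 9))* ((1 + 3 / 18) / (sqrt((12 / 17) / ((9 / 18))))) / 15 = -7* sqrt(102) / 780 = -0.09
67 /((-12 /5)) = -335 /12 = -27.92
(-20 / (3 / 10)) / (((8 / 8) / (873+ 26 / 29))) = -5068600 / 87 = -58259.77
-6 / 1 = -6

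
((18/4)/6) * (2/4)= 0.38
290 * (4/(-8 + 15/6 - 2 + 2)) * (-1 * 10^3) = 2320000/11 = 210909.09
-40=-40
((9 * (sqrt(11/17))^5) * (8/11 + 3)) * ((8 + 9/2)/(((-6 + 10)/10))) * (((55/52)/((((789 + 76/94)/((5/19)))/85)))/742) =32789109375 * sqrt(187)/31458524648096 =0.01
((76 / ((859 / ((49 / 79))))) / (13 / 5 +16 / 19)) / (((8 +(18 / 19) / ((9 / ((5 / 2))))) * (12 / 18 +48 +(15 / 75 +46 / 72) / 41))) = 16535677200 / 417269766133123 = 0.00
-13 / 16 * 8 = -13 / 2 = -6.50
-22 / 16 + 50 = 389 / 8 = 48.62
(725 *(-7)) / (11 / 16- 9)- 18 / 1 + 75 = 12683 / 19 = 667.53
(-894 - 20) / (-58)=457 / 29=15.76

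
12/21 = 4/7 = 0.57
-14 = -14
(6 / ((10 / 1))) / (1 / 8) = 24 / 5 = 4.80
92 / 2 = 46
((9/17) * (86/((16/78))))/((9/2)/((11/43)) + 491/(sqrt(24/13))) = -192752703/6431470583 + 896690223 * sqrt(78)/12862941166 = 0.59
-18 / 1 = -18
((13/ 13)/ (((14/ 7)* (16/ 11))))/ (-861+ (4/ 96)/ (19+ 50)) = -2277/ 5703260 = -0.00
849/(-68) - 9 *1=-1461/68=-21.49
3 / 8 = 0.38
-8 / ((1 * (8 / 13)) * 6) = -13 / 6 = -2.17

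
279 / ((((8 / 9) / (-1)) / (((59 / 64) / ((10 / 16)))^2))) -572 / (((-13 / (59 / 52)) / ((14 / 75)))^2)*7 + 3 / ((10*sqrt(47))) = -4327516023331 / 6327360000 + 3*sqrt(47) / 470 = -683.89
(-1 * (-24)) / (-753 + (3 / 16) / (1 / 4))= -32 / 1003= -0.03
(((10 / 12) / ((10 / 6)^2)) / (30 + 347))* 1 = 3 / 3770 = 0.00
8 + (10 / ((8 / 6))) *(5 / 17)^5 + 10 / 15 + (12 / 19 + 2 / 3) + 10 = 3234266407 / 161863698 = 19.98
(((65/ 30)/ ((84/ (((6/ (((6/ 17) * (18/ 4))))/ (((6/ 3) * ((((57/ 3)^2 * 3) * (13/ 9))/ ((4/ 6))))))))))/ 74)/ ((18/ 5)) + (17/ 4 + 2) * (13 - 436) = -2883200613215/ 1090572336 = -2643.75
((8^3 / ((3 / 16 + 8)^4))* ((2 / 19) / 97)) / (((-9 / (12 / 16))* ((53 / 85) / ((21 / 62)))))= -4991221760 / 891760191284129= -0.00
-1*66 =-66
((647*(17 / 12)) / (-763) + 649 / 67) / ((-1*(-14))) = 5205311 / 8588328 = 0.61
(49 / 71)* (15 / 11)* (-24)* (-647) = 11413080 / 781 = 14613.42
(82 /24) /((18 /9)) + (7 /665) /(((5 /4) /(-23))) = 17267 /11400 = 1.51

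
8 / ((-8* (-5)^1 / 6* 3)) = 2 / 5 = 0.40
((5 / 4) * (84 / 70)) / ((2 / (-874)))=-655.50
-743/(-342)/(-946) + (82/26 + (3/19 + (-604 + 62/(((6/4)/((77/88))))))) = -2374340057/4205916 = -564.52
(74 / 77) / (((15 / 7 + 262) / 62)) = 4588 / 20339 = 0.23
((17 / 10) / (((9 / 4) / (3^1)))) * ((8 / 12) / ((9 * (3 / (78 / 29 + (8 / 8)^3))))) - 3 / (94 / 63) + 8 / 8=-2663381 / 3312090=-0.80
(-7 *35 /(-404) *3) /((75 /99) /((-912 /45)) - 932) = -204820 /104930011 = -0.00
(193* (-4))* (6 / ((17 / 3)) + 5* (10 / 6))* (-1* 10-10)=7395760 / 51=145014.90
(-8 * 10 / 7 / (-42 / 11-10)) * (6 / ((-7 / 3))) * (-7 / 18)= 110 / 133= 0.83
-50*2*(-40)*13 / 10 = 5200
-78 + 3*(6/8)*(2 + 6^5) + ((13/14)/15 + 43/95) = 34758914/1995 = 17423.01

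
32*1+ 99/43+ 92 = 5431/43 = 126.30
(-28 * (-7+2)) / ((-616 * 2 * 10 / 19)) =-19 / 88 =-0.22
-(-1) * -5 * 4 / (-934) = 10 / 467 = 0.02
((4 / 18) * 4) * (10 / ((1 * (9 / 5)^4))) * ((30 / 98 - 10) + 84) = 62.92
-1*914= -914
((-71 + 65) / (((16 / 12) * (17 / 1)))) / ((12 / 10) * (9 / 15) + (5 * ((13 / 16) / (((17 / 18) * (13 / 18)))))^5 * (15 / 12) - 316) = -38486476800 / 1316185539108721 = -0.00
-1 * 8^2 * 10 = -640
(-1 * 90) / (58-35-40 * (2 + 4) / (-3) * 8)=-30 / 221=-0.14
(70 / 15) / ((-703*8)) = -7 / 8436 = -0.00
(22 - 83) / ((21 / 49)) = -427 / 3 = -142.33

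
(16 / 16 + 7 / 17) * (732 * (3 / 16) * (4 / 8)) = 1647 / 17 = 96.88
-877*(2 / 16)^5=-877 / 32768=-0.03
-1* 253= -253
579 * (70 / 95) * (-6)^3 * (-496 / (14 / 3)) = 186095232 / 19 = 9794485.89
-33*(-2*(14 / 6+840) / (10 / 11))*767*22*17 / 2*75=657837825645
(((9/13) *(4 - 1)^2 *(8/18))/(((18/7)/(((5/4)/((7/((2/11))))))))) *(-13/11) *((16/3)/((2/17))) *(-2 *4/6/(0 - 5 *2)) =-272/1089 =-0.25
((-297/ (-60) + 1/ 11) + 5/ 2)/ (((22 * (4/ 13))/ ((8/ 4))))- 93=-878673/ 9680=-90.77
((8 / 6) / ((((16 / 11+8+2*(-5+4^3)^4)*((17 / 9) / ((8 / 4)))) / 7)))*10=3080 / 755315797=0.00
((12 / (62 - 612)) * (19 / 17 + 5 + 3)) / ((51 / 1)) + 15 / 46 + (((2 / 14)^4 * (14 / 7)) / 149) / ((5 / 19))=84281562069 / 261575336330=0.32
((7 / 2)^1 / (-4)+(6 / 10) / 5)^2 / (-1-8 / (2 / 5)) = -22801 / 840000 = -0.03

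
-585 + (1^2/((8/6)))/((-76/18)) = -88947/152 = -585.18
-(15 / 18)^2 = -25 / 36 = -0.69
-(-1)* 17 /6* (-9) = -51 /2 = -25.50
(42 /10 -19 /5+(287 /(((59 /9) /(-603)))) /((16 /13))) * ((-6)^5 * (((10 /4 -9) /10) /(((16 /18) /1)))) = -2878320237507 /23600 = -121962721.93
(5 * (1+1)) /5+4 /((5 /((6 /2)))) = 22 /5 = 4.40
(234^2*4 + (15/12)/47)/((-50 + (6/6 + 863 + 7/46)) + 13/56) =13258838474/49299569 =268.94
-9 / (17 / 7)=-63 / 17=-3.71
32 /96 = 1 /3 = 0.33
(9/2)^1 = 9/2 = 4.50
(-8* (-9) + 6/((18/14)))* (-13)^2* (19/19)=38870/3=12956.67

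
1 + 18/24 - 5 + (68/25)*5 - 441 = -8613/20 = -430.65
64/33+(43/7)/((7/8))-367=-578951/1617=-358.04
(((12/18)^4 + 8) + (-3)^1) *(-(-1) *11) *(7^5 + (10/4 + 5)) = 961332.71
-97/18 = -5.39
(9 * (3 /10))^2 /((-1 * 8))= -729 /800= -0.91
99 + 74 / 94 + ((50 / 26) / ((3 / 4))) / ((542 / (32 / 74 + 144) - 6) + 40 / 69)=98.25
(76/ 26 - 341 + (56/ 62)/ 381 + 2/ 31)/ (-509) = 51899075/ 78153387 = 0.66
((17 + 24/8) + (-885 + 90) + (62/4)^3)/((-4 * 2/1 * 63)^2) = 23591/2032128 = 0.01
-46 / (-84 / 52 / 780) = 155480 / 7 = 22211.43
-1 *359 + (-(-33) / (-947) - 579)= -888319 / 947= -938.03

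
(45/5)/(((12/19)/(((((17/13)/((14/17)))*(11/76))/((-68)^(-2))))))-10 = 2754373/182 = 15133.92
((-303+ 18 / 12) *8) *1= -2412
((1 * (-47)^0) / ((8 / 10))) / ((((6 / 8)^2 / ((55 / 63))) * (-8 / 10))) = -2.43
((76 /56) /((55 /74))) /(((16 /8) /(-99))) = -6327 /70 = -90.39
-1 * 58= -58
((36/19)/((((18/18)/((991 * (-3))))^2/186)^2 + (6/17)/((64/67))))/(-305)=-13232653312447752829056/787036785900356427285275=-0.02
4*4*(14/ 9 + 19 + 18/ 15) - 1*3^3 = 14449/ 45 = 321.09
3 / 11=0.27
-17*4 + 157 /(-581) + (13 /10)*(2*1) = -190772 /2905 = -65.67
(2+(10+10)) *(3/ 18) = 11/ 3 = 3.67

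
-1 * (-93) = 93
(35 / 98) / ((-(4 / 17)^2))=-1445 / 224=-6.45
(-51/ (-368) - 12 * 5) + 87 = 9987/ 368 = 27.14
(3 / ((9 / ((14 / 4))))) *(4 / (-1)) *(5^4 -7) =-2884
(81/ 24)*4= 27/ 2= 13.50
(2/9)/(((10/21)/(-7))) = -49/15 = -3.27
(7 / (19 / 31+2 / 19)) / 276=0.04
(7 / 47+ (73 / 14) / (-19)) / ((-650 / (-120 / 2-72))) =-51777 / 2031575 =-0.03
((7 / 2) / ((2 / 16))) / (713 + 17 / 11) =77 / 1965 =0.04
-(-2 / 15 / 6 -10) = 451 / 45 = 10.02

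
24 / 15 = 8 / 5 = 1.60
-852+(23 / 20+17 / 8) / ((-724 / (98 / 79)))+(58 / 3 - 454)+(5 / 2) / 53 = -234015594821 / 181883280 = -1286.63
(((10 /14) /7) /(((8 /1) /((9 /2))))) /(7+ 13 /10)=225 /32536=0.01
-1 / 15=-0.07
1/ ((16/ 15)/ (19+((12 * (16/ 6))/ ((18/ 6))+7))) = 275/ 8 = 34.38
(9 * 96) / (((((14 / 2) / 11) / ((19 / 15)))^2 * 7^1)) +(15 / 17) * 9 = 72445017 / 145775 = 496.96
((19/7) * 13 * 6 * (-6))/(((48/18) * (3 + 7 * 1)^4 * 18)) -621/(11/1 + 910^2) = -262503417/77290360000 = -0.00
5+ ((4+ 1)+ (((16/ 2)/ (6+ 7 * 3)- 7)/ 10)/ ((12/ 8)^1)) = 9.55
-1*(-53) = 53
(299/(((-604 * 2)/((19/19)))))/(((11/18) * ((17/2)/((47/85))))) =-126477/4800290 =-0.03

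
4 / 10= 2 / 5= 0.40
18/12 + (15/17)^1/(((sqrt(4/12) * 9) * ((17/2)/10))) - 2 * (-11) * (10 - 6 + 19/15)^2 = 100 * sqrt(3)/867 + 275279/450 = 611.93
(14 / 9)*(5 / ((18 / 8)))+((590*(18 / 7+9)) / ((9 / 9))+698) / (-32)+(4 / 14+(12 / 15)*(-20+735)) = 340.58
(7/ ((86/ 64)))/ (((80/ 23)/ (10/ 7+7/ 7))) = 782/ 215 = 3.64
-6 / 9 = -2 / 3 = -0.67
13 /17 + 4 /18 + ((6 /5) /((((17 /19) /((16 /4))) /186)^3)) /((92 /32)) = 1220290859119477 /5084955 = 239980660.42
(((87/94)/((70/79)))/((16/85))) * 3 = 350523/21056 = 16.65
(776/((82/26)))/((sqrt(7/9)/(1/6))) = 5044* sqrt(7)/287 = 46.50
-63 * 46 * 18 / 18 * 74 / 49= -30636 / 7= -4376.57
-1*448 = -448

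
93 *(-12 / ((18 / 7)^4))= -74431 / 2916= -25.53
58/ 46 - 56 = -1259/ 23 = -54.74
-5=-5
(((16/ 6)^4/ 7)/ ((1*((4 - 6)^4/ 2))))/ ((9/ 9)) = 512/ 567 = 0.90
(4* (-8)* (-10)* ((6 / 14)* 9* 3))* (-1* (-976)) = 25297920 / 7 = 3613988.57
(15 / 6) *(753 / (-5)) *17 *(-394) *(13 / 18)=10927787 / 6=1821297.83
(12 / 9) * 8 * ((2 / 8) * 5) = 40 / 3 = 13.33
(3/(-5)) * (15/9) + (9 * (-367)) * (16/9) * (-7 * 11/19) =452125/19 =23796.05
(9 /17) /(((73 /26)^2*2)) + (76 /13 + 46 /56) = 220976499 /32975852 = 6.70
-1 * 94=-94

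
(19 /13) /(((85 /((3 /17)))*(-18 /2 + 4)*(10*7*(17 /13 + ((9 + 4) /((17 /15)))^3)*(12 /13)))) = -4199 /675338272000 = -0.00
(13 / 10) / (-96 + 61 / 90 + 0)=-117 / 8579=-0.01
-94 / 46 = -47 / 23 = -2.04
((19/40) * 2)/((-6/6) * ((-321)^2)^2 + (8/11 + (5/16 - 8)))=-0.00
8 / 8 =1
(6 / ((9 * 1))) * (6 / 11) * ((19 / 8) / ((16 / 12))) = 57 / 88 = 0.65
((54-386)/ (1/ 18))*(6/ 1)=-35856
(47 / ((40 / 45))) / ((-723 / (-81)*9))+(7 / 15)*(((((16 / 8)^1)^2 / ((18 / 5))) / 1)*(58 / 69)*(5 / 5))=3929683 / 3591864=1.09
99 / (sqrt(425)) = 99 * sqrt(17) / 85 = 4.80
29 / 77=0.38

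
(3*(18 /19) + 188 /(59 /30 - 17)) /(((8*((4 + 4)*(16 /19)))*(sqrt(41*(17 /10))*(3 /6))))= -41403*sqrt(6970) /80472832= -0.04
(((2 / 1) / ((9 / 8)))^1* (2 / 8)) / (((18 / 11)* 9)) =22 / 729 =0.03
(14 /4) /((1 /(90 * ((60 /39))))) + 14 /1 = 6482 /13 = 498.62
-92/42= -2.19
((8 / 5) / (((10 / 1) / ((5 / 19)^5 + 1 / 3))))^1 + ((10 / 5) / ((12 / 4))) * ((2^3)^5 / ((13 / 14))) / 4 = 4733023783416 / 804732175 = 5881.49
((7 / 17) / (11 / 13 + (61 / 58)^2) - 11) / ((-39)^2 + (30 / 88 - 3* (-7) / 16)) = -2756050000 / 388958743683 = -0.01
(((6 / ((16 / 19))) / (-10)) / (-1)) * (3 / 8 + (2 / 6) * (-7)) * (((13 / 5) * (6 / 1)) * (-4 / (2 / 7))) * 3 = 731367 / 800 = 914.21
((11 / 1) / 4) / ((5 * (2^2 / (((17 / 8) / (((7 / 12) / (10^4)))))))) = 70125 / 14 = 5008.93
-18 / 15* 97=-582 / 5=-116.40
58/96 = 29/48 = 0.60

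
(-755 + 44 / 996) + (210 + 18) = -131212 / 249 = -526.96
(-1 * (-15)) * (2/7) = 30/7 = 4.29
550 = 550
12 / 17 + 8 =148 / 17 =8.71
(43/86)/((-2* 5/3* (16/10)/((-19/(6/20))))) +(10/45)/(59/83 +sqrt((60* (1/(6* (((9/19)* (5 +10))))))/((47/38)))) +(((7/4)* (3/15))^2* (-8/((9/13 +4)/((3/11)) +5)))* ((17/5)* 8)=523564* sqrt(141)/16590981 +21491104515157/4789263182000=4.86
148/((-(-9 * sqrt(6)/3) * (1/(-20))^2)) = 29600 * sqrt(6)/9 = 8056.10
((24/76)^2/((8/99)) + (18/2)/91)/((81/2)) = 9731/295659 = 0.03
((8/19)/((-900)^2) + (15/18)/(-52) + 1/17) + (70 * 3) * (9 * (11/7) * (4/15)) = 1346944022759/1700595000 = 792.04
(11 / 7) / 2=11 / 14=0.79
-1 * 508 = -508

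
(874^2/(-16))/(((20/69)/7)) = -92238027/80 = -1152975.34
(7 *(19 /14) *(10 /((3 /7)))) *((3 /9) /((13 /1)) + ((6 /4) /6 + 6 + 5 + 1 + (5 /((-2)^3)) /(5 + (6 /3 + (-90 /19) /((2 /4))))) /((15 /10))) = 40765165 /21996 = 1853.30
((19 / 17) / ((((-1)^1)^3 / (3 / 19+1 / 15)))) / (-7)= 64 / 1785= 0.04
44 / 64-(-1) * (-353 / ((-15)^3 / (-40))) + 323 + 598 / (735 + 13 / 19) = 24177884749 / 75481200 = 320.32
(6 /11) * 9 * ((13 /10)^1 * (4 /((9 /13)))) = 2028 /55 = 36.87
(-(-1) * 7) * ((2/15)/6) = 7/45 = 0.16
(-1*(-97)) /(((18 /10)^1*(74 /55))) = 26675 /666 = 40.05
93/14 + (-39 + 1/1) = -31.36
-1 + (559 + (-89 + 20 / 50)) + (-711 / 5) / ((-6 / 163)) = 8665 / 2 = 4332.50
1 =1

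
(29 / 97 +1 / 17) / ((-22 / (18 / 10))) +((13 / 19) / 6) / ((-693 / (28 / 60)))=-8193527 / 279159210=-0.03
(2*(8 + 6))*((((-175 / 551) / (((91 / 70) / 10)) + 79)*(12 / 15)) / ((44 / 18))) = 276382008 / 393965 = 701.54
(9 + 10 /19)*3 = 543 /19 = 28.58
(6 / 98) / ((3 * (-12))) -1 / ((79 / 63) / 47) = -1741147 / 46452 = -37.48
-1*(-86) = 86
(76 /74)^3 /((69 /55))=3017960 /3495057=0.86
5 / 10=0.50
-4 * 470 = -1880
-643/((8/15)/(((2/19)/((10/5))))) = -9645/152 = -63.45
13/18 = 0.72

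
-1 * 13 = -13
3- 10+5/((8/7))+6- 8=-37/8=-4.62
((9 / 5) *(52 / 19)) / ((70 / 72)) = 16848 / 3325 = 5.07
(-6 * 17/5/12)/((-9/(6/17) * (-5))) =-0.01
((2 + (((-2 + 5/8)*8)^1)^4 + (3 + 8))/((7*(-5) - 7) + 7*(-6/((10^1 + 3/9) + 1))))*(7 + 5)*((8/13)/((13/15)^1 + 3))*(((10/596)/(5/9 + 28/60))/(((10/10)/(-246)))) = 827320878000/334622561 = 2472.40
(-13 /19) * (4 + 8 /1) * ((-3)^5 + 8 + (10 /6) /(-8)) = 73385 /38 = 1931.18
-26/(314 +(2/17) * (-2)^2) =-221/2673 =-0.08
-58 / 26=-29 / 13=-2.23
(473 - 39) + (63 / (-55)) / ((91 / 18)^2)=433.96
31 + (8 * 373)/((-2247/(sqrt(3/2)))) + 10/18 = 284/9-1492 * sqrt(6)/2247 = 29.93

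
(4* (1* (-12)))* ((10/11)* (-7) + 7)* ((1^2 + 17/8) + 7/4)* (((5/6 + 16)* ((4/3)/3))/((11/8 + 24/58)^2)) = -348.17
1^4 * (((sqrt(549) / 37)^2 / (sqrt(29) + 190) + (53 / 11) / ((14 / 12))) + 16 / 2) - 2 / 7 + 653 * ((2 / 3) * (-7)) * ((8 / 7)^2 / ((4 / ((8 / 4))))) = -460530585686 / 232797081 - 549 * sqrt(29) / 49381199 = -1978.25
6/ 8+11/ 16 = 23/ 16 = 1.44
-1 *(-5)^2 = -25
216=216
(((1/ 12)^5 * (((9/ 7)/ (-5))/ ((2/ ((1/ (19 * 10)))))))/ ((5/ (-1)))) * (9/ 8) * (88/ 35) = 11/ 7150080000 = 0.00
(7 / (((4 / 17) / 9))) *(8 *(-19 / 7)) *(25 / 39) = -48450 / 13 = -3726.92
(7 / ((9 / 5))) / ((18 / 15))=175 / 54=3.24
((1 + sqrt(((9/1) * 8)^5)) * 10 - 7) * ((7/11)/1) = 21/11 + 2177280 * sqrt(2)/11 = 279923.63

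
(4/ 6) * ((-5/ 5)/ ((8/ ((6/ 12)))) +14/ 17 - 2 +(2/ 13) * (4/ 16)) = -1415/ 1768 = -0.80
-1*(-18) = 18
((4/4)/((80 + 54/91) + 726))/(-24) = -91/1761600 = -0.00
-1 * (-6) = 6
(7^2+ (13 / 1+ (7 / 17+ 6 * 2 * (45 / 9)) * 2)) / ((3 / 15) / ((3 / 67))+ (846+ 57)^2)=0.00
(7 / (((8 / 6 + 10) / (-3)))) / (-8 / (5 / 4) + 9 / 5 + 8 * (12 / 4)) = -315 / 3298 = -0.10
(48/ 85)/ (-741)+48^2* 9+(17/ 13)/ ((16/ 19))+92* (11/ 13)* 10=555973793/ 25840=21516.01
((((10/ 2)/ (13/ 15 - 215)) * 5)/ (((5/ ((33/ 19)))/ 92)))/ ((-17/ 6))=1.32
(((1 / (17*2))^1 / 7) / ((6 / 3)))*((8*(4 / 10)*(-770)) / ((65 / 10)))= -0.80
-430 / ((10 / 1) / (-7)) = 301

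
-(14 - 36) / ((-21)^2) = 22 / 441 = 0.05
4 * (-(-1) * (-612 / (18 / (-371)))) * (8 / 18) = 201824 / 9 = 22424.89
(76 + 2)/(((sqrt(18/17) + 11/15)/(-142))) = 31068180/1993 - 7476300 *sqrt(34)/1993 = -6284.88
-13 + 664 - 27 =624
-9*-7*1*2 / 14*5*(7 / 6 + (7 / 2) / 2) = 525 / 4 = 131.25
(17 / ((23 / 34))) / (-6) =-289 / 69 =-4.19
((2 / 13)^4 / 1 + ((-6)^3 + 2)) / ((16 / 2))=-3056019 / 114244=-26.75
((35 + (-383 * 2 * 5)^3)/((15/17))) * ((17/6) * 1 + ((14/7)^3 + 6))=-2143651109309/2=-1071825554654.50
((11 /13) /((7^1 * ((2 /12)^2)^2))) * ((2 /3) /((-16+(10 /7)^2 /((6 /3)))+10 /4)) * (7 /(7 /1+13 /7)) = -3259872 /492869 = -6.61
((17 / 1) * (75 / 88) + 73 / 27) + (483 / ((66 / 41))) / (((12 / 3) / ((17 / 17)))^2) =341623 / 9504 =35.95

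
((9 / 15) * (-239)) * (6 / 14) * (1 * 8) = -17208 / 35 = -491.66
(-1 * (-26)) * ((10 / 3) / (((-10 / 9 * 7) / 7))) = -78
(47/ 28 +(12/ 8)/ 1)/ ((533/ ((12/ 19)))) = 267/ 70889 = 0.00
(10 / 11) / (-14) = -5 / 77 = -0.06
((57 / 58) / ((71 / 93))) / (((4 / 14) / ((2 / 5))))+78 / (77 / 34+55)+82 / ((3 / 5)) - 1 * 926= -31516518871 / 40088730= -786.17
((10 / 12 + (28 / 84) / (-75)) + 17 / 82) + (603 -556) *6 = 2611009 / 9225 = 283.04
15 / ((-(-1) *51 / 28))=140 / 17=8.24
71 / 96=0.74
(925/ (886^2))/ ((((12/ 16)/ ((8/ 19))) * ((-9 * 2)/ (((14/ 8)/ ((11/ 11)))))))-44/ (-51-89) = 1107206482/ 3523650795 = 0.31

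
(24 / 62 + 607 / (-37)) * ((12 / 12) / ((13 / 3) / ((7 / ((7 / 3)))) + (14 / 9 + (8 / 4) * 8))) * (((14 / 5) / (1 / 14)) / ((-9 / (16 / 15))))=3032512 / 774225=3.92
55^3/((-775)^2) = 1331/4805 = 0.28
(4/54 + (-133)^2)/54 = 477605/1458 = 327.58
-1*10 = -10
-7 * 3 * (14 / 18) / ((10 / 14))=-343 / 15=-22.87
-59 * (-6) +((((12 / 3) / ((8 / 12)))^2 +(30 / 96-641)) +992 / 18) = -195.58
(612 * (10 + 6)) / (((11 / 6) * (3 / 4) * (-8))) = -890.18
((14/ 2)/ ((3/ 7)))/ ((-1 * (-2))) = 49/ 6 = 8.17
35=35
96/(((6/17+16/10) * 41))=4080/3403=1.20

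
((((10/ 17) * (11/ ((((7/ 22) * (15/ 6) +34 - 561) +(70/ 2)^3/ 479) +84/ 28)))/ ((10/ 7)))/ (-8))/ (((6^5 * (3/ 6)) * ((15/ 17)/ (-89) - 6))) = -5158351/ 92329005832416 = -0.00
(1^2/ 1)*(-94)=-94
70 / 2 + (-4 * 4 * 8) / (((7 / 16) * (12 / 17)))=-7969 / 21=-379.48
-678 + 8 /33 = -22366 /33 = -677.76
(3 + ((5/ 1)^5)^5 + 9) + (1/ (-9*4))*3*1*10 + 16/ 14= 12516975402832031767/ 42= 298023223876953137.31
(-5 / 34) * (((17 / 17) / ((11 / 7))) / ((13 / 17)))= -35 / 286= -0.12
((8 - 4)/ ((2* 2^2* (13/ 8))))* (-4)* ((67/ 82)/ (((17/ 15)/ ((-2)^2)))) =-32160/ 9061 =-3.55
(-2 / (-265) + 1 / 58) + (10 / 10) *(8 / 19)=130199 / 292030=0.45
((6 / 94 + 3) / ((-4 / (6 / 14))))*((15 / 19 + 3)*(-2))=2.49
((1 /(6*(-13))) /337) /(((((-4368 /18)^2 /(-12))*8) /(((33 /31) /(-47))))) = -297 /13531799520512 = -0.00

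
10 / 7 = 1.43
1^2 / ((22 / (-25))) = -25 / 22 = -1.14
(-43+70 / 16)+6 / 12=-305 / 8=-38.12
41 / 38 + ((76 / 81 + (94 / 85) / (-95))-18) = -20923103 / 1308150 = -15.99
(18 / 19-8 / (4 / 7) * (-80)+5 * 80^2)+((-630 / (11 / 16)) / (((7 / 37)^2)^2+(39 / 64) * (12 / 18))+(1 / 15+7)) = 31547383394588 / 1021630665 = 30879.44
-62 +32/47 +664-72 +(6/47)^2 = 1172310/2209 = 530.70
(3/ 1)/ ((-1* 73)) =-0.04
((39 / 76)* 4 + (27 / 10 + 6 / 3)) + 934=178743 / 190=940.75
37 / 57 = 0.65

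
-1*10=-10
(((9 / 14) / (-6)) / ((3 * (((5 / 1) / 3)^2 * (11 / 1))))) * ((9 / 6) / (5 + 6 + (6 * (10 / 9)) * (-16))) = 0.00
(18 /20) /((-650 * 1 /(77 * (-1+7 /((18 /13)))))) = -5621 /13000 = -0.43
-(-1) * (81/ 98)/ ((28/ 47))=3807/ 2744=1.39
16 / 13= 1.23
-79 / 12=-6.58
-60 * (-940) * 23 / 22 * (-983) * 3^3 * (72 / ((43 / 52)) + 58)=-107384004838800 / 473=-227027494373.78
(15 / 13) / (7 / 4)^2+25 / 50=0.88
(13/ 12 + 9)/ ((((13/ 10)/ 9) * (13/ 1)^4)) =1815/ 742586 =0.00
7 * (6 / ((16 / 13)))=273 / 8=34.12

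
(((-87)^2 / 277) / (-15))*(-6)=15138 / 1385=10.93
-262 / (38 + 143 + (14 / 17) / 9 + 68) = -1.05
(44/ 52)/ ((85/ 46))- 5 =-4.54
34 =34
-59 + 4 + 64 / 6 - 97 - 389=-1591 / 3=-530.33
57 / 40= 1.42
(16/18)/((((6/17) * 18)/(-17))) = -578/243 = -2.38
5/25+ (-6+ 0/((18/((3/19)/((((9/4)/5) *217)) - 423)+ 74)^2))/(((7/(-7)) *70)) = 2/7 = 0.29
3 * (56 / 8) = 21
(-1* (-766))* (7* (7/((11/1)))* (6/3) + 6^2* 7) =2198420/11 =199856.36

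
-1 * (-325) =325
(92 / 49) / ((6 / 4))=184 / 147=1.25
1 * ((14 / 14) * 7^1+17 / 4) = 45 / 4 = 11.25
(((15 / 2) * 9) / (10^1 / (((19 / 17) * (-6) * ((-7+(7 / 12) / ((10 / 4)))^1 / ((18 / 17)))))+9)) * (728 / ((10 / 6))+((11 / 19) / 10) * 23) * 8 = 33797470 / 1319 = 25623.56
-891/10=-89.10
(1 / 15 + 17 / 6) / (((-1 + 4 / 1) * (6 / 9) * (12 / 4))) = 29 / 60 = 0.48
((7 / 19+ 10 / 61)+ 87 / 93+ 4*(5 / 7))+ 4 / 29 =32550646 / 7293587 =4.46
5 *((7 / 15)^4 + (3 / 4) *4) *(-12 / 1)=-617104 / 3375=-182.85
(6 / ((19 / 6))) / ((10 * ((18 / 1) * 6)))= 1 / 570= 0.00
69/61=1.13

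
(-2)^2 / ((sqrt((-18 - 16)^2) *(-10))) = -1 / 85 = -0.01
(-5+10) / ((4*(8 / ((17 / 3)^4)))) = 417605 / 2592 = 161.11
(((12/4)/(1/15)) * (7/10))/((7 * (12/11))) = 33/8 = 4.12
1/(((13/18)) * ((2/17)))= 153/13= 11.77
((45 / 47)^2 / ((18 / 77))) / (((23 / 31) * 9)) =59675 / 101614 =0.59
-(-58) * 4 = 232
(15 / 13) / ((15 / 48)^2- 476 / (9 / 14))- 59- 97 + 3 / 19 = -65660437827 / 421322473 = -155.84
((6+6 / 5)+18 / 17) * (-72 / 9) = -5616 / 85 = -66.07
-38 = -38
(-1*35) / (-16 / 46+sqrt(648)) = -166635*sqrt(2) / 171364 - 805 / 42841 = -1.39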